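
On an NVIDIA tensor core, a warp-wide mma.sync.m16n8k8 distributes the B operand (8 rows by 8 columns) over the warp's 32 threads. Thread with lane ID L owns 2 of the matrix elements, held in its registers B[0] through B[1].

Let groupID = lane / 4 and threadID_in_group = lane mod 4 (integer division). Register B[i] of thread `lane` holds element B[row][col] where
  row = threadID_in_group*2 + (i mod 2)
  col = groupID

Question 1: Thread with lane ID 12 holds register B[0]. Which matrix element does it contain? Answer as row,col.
lane 12->12/4=3, 12 mod 4=0
i=0  r:2·0+0->0  c:3

0,3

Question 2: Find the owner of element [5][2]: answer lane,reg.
10,1

c:2=>grp=2  r:5=>tig=2,lo=1
L=2*4+2=10  i=1=1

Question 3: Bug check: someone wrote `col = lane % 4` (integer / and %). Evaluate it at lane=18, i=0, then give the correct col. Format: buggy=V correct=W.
`lane % 4`[18,0]⇒2
lane 18: gr=4 (18/4), th=2 (18%4)
i=0: r=2*2+0=4, c=gr=4
col: 2 vs 4

buggy=2 correct=4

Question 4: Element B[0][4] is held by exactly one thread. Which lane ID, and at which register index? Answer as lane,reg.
16,0

c: 4->gid=4  r: 0->tid=0,i&1=0
L=4*4+0=16  i=0=0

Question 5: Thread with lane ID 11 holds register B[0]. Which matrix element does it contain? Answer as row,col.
6,2

L=11⇒gr=11>>2=2, th=11&3=3
[0]⇒row 3·2+0=6  col gr=2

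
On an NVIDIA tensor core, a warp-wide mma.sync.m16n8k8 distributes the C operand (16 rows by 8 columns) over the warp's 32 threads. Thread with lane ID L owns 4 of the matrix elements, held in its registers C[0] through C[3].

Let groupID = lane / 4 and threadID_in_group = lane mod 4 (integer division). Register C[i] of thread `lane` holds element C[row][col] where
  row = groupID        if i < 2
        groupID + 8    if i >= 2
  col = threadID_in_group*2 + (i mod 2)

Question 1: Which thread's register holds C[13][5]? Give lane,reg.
22,3

r=13⇒gr=5,Rb=1  c=5⇒th=2,odd=1
L=5*4+2=22  i=1*2+1=3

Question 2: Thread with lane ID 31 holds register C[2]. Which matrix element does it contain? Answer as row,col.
15,6

31: gid=7,tid=3
[2] (7+8,3*2+0) = (15,6)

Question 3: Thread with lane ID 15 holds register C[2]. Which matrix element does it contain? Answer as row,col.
11,6

lane 15: gr=3 (15/4), th=3 (15%4)
i=2: r=3+8=11, c=3*2+0=6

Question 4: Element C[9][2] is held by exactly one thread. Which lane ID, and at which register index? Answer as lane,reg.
r=9⇒gr=1,Rb=1  c=2⇒th=1,odd=0
L=1*4+1=5  i=1*2+0=2

5,2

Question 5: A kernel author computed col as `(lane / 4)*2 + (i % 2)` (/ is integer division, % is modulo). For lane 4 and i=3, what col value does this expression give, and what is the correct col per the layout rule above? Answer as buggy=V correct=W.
buggy=3 correct=1

`(lane / 4)*2 + (i % 2)`[4,3]=>3
L=4=>grp=4>>2=1, tig=4&3=0
[3]=>row 1+8=9  col 0·2+1=1
col: 3 vs 1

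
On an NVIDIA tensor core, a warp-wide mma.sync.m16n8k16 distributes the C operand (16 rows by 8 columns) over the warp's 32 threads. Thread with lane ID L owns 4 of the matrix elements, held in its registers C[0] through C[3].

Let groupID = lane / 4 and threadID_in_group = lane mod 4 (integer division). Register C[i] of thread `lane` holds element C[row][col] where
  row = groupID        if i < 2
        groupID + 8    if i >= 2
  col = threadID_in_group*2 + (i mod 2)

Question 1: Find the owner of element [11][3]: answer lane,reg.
13,3

r: 11->gid=3,r8=1  c: 3->tid=1,i&1=1
L=3*4+1=13  i=1*2+1=3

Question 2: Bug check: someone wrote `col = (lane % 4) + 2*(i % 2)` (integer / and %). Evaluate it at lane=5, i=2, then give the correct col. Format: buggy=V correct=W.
buggy=1 correct=2

`(lane % 4) + 2*(i % 2)`[5,2]->1
lane 5->5/4=1, 5 mod 4=1
i=2  r:1+8->9  c:2·1+0->2
col: 1 vs 2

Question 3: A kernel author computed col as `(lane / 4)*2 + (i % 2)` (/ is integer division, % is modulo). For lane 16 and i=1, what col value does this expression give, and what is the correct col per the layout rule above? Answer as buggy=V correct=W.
buggy=9 correct=1

`(lane / 4)*2 + (i % 2)`[16,1]→9
16: G=4,T=0
[1] (4+0,0*2+1) = (4,1)
col: 9 vs 1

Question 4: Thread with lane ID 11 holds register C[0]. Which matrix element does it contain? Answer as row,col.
lane 11: g=2 (11/4), t=3 (11%4)
i=0: r=2+0=2, c=3*2+0=6

2,6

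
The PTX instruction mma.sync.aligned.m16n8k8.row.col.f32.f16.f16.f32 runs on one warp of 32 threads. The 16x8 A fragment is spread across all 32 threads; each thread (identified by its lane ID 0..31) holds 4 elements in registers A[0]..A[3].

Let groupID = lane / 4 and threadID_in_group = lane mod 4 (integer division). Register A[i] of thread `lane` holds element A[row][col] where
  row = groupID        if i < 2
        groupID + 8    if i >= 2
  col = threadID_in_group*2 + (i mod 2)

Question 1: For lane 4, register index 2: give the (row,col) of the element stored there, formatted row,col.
9,0

4: gid=1,tid=0
[2] (1+8,0*2+0) = (9,0)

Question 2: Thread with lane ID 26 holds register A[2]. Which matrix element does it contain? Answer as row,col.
14,4

lane 26->26/4=6, 26 mod 4=2
i=2  r:6+8->14  c:2·2+0->4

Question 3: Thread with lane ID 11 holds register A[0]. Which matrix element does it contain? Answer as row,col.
2,6

lane 11: gr=2 (11/4), th=3 (11%4)
i=0: r=2+0=2, c=3*2+0=6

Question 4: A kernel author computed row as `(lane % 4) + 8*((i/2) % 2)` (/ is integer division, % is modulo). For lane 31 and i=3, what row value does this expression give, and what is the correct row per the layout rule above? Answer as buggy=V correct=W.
`(lane % 4) + 8*((i/2) % 2)`[31,3]->11
lane 31: gid=7 (31/4), tid=3 (31%4)
i=3: r=7+8=15, c=3*2+1=7
row: 11 vs 15

buggy=11 correct=15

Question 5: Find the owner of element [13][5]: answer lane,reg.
22,3

r:13=>grp=5,rB=1  c:5=>tig=2,lo=1
L=5*4+2=22  i=1*2+1=3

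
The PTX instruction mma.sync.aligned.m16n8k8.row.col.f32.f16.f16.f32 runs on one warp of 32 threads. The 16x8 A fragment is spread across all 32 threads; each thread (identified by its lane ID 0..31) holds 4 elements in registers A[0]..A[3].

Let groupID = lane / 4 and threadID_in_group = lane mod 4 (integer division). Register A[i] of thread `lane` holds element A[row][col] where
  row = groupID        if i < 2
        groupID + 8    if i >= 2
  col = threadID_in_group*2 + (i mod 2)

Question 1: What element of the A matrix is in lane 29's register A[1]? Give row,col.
7,3

lane 29->29/4=7, 29 mod 4=1
i=1  r:7+0->7  c:2·1+1->3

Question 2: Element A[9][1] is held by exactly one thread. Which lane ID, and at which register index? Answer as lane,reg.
r: 9->gid=1,r8=1  c: 1->tid=0,i&1=1
L=1*4+0=4  i=1*2+1=3

4,3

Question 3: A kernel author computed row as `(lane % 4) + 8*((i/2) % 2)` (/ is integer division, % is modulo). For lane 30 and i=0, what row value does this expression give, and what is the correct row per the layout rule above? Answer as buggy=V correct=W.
`(lane % 4) + 8*((i/2) % 2)`[30,0]->2
lane 30: g=7 (30/4), t=2 (30%4)
i=0: r=7+0=7, c=2*2+0=4
row: 2 vs 7

buggy=2 correct=7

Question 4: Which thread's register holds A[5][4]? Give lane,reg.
r=5⇒gr=5,Rb=0  c=4⇒th=2,odd=0
L=5*4+2=22  i=0*2+0=0

22,0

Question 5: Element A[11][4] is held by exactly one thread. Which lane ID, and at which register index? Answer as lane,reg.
14,2

r=11→G=3,rhi=1  c=4→T=2,p=0
L=3*4+2=14  i=1*2+0=2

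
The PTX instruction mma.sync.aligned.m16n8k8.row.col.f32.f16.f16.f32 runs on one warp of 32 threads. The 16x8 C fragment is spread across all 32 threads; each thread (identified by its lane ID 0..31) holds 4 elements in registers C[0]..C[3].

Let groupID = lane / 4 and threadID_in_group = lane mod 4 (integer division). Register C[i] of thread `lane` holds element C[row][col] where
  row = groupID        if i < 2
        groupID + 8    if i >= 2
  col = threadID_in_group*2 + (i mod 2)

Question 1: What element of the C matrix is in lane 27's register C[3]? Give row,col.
14,7

lane 27: g=6 (27/4), t=3 (27%4)
i=3: r=6+8=14, c=3*2+1=7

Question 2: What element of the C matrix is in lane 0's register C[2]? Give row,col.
8,0

L=0->g=0>>2=0, t=0&3=0
[2]->row 0+8=8  col 0·2+0=0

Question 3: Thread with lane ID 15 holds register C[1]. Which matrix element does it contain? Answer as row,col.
lane 15→15/4=3, 15 mod 4=3
i=1  r:3+0→3  c:2·3+1→7

3,7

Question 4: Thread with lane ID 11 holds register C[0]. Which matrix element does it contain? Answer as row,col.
2,6

lane 11→11/4=2, 11 mod 4=3
i=0  r:2+0→2  c:2·3+0→6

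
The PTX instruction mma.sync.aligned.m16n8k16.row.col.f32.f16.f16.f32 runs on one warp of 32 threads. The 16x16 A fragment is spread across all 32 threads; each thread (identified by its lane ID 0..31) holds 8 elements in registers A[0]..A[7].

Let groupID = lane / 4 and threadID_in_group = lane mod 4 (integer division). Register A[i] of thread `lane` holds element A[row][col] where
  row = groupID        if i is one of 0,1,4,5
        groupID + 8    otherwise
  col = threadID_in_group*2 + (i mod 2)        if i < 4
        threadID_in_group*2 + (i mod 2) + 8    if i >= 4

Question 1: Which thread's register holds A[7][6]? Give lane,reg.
r=7->g=7,rb=0  c=6->cb=0,t=3,b0=0
L=7*4+3=31  i=0*4+0*2+0=0

31,0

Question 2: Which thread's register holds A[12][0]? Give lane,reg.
r=12->g=4,rb=1  c=0->cb=0,t=0,b0=0
L=4*4+0=16  i=0*4+1*2+0=2

16,2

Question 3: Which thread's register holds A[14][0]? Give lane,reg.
24,2

r=14⇒gr=6,Rb=1  c=0⇒Cb=0,th=0,odd=0
L=6*4+0=24  i=0*4+1*2+0=2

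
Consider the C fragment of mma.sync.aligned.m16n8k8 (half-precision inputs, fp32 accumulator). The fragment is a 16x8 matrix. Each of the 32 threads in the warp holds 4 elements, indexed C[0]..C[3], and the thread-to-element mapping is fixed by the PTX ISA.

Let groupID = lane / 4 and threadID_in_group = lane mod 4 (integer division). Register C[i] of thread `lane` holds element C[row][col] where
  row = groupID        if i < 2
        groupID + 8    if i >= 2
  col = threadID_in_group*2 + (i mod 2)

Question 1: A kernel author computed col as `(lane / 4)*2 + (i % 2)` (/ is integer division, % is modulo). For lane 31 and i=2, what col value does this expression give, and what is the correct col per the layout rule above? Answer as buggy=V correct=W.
`(lane / 4)*2 + (i % 2)`[31,2]->14
L=31->gid=31>>2=7, tid=31&3=3
[2]->row 7+8=15  col 3·2+0=6
col: 14 vs 6

buggy=14 correct=6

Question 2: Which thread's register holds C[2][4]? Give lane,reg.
10,0

r=2->g=2,rb=0  c=4->t=2,b0=0
L=2*4+2=10  i=0*2+0=0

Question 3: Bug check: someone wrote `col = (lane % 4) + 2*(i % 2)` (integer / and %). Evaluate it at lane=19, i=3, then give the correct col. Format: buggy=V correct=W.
`(lane % 4) + 2*(i % 2)`[19,3]->5
lane 19->19/4=4, 19 mod 4=3
i=3  r:4+8->12  c:2·3+1->7
col: 5 vs 7

buggy=5 correct=7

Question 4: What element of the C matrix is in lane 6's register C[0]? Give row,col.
lane 6: G=1 (6/4), T=2 (6%4)
i=0: r=1+0=1, c=2*2+0=4

1,4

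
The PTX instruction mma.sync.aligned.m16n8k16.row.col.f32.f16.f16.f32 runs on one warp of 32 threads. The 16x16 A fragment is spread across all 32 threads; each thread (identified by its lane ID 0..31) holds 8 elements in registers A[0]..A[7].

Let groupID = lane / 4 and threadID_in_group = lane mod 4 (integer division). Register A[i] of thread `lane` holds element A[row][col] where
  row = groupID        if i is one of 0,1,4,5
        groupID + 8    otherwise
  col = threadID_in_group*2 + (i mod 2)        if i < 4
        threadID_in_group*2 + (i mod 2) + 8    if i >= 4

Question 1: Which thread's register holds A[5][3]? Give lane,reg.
21,1

r: 5->gid=5,r8=0  c: 3->c8=0,tid=1,i&1=1
L=5*4+1=21  i=0*4+0*2+1=1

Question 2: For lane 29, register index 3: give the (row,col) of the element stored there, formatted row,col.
29: G=7,T=1
[3] (7+8,1*2+1+0) = (15,3)

15,3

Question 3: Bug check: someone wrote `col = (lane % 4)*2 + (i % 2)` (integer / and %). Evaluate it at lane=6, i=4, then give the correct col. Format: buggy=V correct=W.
buggy=4 correct=12

`(lane % 4)*2 + (i % 2)`[6,4]=>4
lane 6: grp=1 (6/4), tig=2 (6%4)
i=4: r=1+0=1, c=2*2+0+8=12
col: 4 vs 12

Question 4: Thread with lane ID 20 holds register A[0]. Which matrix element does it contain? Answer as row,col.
5,0

L=20->g=20>>2=5, t=20&3=0
[0]->row 5+0=5  col 0·2+0+0=0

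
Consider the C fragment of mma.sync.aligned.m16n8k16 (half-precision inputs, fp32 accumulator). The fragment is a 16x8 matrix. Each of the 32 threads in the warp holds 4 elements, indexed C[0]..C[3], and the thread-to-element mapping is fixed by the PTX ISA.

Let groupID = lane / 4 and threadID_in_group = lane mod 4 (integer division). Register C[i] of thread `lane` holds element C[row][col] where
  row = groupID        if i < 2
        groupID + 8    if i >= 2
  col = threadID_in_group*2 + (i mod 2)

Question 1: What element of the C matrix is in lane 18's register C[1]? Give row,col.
4,5

lane 18: grp=4 (18/4), tig=2 (18%4)
i=1: r=4+0=4, c=2*2+1=5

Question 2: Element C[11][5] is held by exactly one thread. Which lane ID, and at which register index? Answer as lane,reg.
r=11->g=3,rb=1  c=5->t=2,b0=1
L=3*4+2=14  i=1*2+1=3

14,3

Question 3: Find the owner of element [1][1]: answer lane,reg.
4,1

r: 1->gid=1,r8=0  c: 1->tid=0,i&1=1
L=1*4+0=4  i=0*2+1=1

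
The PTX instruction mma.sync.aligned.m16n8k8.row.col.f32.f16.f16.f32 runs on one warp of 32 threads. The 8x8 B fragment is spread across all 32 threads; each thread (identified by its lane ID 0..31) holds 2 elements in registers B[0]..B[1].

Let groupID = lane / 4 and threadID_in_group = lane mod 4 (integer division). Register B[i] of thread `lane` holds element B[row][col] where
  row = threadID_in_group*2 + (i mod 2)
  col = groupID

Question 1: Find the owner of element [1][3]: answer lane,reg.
12,1

c=3→G=3  r=1→T=0,p=1
L=3*4+0=12  i=1=1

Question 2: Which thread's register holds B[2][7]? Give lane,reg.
29,0

c=7⇒gr=7  r=2⇒th=1,odd=0
L=7*4+1=29  i=0=0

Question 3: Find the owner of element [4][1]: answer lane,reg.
c: 1->gid=1  r: 4->tid=2,i&1=0
L=1*4+2=6  i=0=0

6,0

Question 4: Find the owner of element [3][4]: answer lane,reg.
17,1

c=4⇒gr=4  r=3⇒th=1,odd=1
L=4*4+1=17  i=1=1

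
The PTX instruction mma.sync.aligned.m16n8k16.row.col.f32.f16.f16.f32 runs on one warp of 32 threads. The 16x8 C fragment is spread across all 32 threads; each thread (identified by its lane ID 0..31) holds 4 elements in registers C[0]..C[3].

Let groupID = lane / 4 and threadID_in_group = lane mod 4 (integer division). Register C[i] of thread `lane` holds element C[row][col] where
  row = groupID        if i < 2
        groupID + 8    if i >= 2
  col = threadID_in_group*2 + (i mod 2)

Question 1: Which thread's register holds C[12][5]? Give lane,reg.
r=12⇒gr=4,Rb=1  c=5⇒th=2,odd=1
L=4*4+2=18  i=1*2+1=3

18,3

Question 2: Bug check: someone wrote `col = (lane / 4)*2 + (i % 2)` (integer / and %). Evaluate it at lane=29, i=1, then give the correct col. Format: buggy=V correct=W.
`(lane / 4)*2 + (i % 2)`[29,1]→15
L=29→G=29>>2=7, T=29&3=1
[1]→row 7+0=7  col 1·2+1=3
col: 15 vs 3

buggy=15 correct=3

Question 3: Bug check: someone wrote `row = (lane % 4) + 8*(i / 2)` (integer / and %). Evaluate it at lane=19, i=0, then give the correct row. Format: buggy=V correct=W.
buggy=3 correct=4

`(lane % 4) + 8*(i / 2)`[19,0]->3
L=19->g=19>>2=4, t=19&3=3
[0]->row 4+0=4  col 3·2+0=6
row: 3 vs 4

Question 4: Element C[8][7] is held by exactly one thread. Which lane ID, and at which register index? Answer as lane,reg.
r:8=>grp=0,rB=1  c:7=>tig=3,lo=1
L=0*4+3=3  i=1*2+1=3

3,3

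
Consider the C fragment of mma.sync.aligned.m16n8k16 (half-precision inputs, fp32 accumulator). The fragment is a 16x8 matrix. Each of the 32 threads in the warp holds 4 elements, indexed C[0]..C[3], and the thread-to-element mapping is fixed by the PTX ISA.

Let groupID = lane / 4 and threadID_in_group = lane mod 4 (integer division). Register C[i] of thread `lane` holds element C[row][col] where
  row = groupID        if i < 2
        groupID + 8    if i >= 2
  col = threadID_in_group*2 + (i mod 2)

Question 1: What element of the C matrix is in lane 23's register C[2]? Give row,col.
13,6

L=23->gid=23>>2=5, tid=23&3=3
[2]->row 5+8=13  col 3·2+0=6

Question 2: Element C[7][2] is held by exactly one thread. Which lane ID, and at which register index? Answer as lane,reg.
29,0

r=7→G=7,rhi=0  c=2→T=1,p=0
L=7*4+1=29  i=0*2+0=0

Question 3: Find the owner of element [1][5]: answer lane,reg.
r=1→G=1,rhi=0  c=5→T=2,p=1
L=1*4+2=6  i=0*2+1=1

6,1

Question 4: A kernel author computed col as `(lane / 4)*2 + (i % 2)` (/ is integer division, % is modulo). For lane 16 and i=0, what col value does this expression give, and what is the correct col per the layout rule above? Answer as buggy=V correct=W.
`(lane / 4)*2 + (i % 2)`[16,0]->8
lane 16: g=4 (16/4), t=0 (16%4)
i=0: r=4+0=4, c=0*2+0=0
col: 8 vs 0

buggy=8 correct=0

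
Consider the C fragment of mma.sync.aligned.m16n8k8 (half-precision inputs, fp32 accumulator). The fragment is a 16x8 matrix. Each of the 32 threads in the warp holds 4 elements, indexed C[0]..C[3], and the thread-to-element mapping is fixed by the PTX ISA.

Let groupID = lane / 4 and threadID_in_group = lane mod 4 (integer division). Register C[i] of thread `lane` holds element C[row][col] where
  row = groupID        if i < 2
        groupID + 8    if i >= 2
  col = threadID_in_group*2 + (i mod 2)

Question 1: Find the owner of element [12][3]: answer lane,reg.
17,3

r:12=>grp=4,rB=1  c:3=>tig=1,lo=1
L=4*4+1=17  i=1*2+1=3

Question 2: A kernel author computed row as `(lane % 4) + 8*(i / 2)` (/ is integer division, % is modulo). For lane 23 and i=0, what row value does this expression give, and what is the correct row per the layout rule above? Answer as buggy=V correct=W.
`(lane % 4) + 8*(i / 2)`[23,0]→3
23: G=5,T=3
[0] (5+0,3*2+0) = (5,6)
row: 3 vs 5

buggy=3 correct=5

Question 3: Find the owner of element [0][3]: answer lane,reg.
r=0->g=0,rb=0  c=3->t=1,b0=1
L=0*4+1=1  i=0*2+1=1

1,1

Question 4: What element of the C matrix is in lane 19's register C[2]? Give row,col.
lane 19: grp=4 (19/4), tig=3 (19%4)
i=2: r=4+8=12, c=3*2+0=6

12,6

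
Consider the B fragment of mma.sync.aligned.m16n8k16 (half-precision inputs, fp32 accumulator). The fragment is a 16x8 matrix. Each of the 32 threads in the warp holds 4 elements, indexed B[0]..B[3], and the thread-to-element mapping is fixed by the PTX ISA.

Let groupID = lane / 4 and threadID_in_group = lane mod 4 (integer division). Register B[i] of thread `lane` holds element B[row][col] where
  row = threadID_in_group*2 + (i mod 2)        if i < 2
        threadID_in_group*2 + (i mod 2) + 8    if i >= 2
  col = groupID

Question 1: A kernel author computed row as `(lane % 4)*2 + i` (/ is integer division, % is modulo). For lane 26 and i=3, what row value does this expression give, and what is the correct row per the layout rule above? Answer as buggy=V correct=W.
buggy=7 correct=13

`(lane % 4)*2 + i`[26,3]=>7
L=26=>grp=26>>2=6, tig=26&3=2
[3]=>row 2·2+1+8=13  col grp=6
row: 7 vs 13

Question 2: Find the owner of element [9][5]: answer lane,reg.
c:5=>grp=5  r:9=>rB=1,tig=0,lo=1
L=5*4+0=20  i=1*2+1=3

20,3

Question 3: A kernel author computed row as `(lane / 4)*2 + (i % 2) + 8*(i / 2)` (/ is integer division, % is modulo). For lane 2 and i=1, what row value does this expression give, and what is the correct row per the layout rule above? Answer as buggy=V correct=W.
buggy=1 correct=5

`(lane / 4)*2 + (i % 2) + 8*(i / 2)`[2,1]→1
2: G=0,T=2
[1] (2*2+1+0,0) = (5,0)
row: 1 vs 5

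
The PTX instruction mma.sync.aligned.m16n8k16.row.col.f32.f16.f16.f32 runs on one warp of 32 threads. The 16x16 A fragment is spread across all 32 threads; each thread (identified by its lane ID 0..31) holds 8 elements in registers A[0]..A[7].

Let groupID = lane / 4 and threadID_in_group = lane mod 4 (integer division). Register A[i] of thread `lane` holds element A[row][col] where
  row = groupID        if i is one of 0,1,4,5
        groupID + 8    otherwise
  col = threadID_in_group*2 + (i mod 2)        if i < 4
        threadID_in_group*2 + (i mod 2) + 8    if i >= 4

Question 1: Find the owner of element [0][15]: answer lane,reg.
r=0->g=0,rb=0  c=15->cb=1,t=3,b0=1
L=0*4+3=3  i=1*4+0*2+1=5

3,5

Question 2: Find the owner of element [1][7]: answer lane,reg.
7,1

r=1→G=1,rhi=0  c=7→chi=0,T=3,p=1
L=1*4+3=7  i=0*4+0*2+1=1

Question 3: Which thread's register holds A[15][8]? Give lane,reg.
28,6

r: 15->gid=7,r8=1  c: 8->c8=1,tid=0,i&1=0
L=7*4+0=28  i=1*4+1*2+0=6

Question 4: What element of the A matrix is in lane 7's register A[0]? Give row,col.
L=7⇒gr=7>>2=1, th=7&3=3
[0]⇒row 1+0=1  col 3·2+0+0=6

1,6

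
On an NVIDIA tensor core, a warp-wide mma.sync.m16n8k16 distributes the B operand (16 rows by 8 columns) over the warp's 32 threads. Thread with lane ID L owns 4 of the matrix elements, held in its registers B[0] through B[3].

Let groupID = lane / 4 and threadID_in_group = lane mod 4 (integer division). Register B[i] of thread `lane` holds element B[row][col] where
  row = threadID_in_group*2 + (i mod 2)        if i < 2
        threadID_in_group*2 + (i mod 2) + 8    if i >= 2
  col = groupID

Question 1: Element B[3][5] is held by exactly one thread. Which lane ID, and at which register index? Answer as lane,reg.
21,1

c=5⇒gr=5  r=3⇒Rb=0,th=1,odd=1
L=5*4+1=21  i=0*2+1=1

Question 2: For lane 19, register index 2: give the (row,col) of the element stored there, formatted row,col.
L=19->g=19>>2=4, t=19&3=3
[2]->row 3·2+0+8=14  col g=4

14,4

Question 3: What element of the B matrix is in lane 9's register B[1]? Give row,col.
L=9->g=9>>2=2, t=9&3=1
[1]->row 1·2+1+0=3  col g=2

3,2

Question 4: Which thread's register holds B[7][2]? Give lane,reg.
c: 2->gid=2  r: 7->r8=0,tid=3,i&1=1
L=2*4+3=11  i=0*2+1=1

11,1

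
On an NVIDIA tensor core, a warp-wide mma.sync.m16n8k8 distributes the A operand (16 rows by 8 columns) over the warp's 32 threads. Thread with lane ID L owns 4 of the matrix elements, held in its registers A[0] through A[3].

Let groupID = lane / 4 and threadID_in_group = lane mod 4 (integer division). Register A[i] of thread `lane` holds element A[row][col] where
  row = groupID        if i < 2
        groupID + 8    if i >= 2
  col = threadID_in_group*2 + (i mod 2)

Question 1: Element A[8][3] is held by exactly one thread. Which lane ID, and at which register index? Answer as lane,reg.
1,3

r=8->g=0,rb=1  c=3->t=1,b0=1
L=0*4+1=1  i=1*2+1=3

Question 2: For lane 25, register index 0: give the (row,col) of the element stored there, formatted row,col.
lane 25: G=6 (25/4), T=1 (25%4)
i=0: r=6+0=6, c=1*2+0=2

6,2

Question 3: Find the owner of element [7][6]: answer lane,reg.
31,0

r=7→G=7,rhi=0  c=6→T=3,p=0
L=7*4+3=31  i=0*2+0=0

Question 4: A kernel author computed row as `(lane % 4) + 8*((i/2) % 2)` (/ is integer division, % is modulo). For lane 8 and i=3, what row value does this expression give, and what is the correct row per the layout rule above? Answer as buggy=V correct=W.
buggy=8 correct=10

`(lane % 4) + 8*((i/2) % 2)`[8,3]=>8
8: grp=2,tig=0
[3] (2+8,0*2+1) = (10,1)
row: 8 vs 10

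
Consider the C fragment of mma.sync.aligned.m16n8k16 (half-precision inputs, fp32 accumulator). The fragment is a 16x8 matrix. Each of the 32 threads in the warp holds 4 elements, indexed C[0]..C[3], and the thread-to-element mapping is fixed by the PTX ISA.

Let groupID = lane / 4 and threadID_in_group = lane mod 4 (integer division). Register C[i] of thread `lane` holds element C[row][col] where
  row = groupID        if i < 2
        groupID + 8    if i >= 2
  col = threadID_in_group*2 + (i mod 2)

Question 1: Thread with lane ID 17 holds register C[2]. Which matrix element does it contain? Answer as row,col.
12,2

lane 17→17/4=4, 17 mod 4=1
i=2  r:4+8→12  c:2·1+0→2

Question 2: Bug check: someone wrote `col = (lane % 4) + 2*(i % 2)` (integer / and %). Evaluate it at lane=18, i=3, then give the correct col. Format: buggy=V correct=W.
`(lane % 4) + 2*(i % 2)`[18,3]->4
18: gid=4,tid=2
[3] (4+8,2*2+1) = (12,5)
col: 4 vs 5

buggy=4 correct=5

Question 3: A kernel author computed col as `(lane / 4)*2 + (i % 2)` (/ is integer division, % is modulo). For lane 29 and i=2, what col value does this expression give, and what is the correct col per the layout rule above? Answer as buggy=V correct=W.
buggy=14 correct=2

`(lane / 4)*2 + (i % 2)`[29,2]=>14
29: grp=7,tig=1
[2] (7+8,1*2+0) = (15,2)
col: 14 vs 2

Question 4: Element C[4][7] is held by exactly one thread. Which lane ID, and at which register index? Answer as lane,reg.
r=4⇒gr=4,Rb=0  c=7⇒th=3,odd=1
L=4*4+3=19  i=0*2+1=1

19,1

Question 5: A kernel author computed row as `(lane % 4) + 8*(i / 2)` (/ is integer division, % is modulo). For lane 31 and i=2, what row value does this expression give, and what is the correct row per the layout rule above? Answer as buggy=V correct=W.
buggy=11 correct=15

`(lane % 4) + 8*(i / 2)`[31,2]->11
L=31->g=31>>2=7, t=31&3=3
[2]->row 7+8=15  col 3·2+0=6
row: 11 vs 15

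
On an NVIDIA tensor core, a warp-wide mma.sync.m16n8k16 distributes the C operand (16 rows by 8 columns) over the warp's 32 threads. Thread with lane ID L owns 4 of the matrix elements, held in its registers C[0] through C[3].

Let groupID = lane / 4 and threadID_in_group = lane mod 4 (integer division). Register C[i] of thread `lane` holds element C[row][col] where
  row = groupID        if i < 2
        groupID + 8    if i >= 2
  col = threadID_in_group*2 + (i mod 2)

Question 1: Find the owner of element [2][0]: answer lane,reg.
8,0

r=2⇒gr=2,Rb=0  c=0⇒th=0,odd=0
L=2*4+0=8  i=0*2+0=0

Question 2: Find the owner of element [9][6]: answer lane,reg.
7,2

r=9->g=1,rb=1  c=6->t=3,b0=0
L=1*4+3=7  i=1*2+0=2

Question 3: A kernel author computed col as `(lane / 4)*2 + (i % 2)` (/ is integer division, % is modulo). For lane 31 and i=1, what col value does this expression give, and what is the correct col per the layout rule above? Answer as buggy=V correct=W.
`(lane / 4)*2 + (i % 2)`[31,1]⇒15
lane 31: gr=7 (31/4), th=3 (31%4)
i=1: r=7+0=7, c=3*2+1=7
col: 15 vs 7

buggy=15 correct=7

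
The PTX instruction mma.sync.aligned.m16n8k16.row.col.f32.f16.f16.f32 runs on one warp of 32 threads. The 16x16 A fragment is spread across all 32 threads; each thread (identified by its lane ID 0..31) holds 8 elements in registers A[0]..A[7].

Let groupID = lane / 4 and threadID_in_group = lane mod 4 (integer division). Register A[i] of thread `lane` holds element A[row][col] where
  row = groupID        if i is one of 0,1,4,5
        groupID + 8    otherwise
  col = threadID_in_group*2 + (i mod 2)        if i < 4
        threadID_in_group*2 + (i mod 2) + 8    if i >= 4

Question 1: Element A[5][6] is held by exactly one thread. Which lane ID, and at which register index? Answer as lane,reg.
23,0

r=5->g=5,rb=0  c=6->cb=0,t=3,b0=0
L=5*4+3=23  i=0*4+0*2+0=0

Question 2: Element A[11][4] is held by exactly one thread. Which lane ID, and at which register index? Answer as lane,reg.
r=11⇒gr=3,Rb=1  c=4⇒Cb=0,th=2,odd=0
L=3*4+2=14  i=0*4+1*2+0=2

14,2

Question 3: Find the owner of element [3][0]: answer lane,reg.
12,0

r=3→G=3,rhi=0  c=0→chi=0,T=0,p=0
L=3*4+0=12  i=0*4+0*2+0=0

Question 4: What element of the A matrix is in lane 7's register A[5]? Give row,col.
1,15

L=7→G=7>>2=1, T=7&3=3
[5]→row 1+0=1  col 3·2+1+8=15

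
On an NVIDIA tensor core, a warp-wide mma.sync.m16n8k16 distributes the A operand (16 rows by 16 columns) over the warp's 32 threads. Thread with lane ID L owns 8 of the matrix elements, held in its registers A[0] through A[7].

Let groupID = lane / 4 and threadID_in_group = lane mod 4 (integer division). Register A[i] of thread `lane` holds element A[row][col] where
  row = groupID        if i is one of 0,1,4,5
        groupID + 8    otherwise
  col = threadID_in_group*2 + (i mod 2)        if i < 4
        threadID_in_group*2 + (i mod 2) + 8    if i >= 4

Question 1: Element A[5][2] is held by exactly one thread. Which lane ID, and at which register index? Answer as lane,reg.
r: 5->gid=5,r8=0  c: 2->c8=0,tid=1,i&1=0
L=5*4+1=21  i=0*4+0*2+0=0

21,0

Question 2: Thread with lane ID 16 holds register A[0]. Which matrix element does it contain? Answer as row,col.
lane 16->16/4=4, 16 mod 4=0
i=0  r:4+0->4  c:2·0+0+0->0

4,0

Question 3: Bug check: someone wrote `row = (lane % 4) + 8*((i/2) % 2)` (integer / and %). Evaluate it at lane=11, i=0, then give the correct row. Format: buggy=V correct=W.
buggy=3 correct=2

`(lane % 4) + 8*((i/2) % 2)`[11,0]=>3
11: grp=2,tig=3
[0] (2+0,3*2+0+0) = (2,6)
row: 3 vs 2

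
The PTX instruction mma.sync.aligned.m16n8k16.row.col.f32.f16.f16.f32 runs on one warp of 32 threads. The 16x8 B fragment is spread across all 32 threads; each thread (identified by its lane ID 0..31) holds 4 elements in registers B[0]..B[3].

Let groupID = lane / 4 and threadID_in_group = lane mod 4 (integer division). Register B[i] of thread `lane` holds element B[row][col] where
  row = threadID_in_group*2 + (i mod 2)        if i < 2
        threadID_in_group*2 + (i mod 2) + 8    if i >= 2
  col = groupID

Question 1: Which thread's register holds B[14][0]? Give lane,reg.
c: 0->gid=0  r: 14->r8=1,tid=3,i&1=0
L=0*4+3=3  i=1*2+0=2

3,2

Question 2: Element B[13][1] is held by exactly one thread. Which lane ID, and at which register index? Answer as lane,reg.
c=1->g=1  r=13->rb=1,t=2,b0=1
L=1*4+2=6  i=1*2+1=3

6,3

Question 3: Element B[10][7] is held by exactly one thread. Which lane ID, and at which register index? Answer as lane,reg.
29,2

c=7->g=7  r=10->rb=1,t=1,b0=0
L=7*4+1=29  i=1*2+0=2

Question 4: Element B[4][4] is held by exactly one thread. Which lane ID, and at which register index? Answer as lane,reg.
c=4->g=4  r=4->rb=0,t=2,b0=0
L=4*4+2=18  i=0*2+0=0

18,0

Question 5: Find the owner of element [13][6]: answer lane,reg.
c:6=>grp=6  r:13=>rB=1,tig=2,lo=1
L=6*4+2=26  i=1*2+1=3

26,3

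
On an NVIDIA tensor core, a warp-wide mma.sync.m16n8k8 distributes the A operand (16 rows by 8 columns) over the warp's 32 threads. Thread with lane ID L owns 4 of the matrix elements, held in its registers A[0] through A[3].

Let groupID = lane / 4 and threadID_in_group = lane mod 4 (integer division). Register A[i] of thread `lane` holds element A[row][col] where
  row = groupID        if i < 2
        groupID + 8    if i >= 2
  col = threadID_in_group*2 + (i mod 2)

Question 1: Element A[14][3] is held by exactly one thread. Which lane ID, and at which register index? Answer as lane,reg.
r=14->g=6,rb=1  c=3->t=1,b0=1
L=6*4+1=25  i=1*2+1=3

25,3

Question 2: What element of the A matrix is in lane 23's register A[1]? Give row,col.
23: G=5,T=3
[1] (5+0,3*2+1) = (5,7)

5,7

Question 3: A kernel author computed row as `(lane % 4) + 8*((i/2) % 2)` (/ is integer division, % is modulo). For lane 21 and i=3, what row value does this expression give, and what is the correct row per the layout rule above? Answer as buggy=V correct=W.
`(lane % 4) + 8*((i/2) % 2)`[21,3]→9
21: G=5,T=1
[3] (5+8,1*2+1) = (13,3)
row: 9 vs 13

buggy=9 correct=13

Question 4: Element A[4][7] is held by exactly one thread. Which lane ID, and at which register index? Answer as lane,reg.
r: 4->gid=4,r8=0  c: 7->tid=3,i&1=1
L=4*4+3=19  i=0*2+1=1

19,1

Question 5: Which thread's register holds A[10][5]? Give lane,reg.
r=10→G=2,rhi=1  c=5→T=2,p=1
L=2*4+2=10  i=1*2+1=3

10,3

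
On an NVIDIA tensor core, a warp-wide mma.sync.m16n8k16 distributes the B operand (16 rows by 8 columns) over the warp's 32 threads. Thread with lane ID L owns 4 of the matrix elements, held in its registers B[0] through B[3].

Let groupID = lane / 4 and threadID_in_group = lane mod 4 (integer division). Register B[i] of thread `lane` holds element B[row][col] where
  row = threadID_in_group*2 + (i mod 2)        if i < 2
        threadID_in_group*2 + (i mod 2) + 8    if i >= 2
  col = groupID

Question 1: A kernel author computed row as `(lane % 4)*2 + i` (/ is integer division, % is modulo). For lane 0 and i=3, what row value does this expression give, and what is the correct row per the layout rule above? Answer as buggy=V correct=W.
buggy=3 correct=9

`(lane % 4)*2 + i`[0,3]→3
L=0→G=0>>2=0, T=0&3=0
[3]→row 0·2+1+8=9  col G=0
row: 3 vs 9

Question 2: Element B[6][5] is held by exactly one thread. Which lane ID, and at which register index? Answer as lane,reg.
23,0

c:5=>grp=5  r:6=>rB=0,tig=3,lo=0
L=5*4+3=23  i=0*2+0=0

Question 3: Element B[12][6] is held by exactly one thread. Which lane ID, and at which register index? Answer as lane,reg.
26,2

c=6→G=6  r=12→rhi=1,T=2,p=0
L=6*4+2=26  i=1*2+0=2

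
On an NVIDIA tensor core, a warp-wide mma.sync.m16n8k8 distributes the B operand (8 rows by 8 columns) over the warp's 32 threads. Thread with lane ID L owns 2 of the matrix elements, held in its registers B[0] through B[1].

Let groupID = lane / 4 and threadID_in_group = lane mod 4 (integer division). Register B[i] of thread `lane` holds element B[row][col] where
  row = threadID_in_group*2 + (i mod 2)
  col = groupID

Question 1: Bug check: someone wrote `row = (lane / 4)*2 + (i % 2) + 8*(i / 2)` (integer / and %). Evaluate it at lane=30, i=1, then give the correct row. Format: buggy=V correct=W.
`(lane / 4)*2 + (i % 2) + 8*(i / 2)`[30,1]→15
30: G=7,T=2
[1] (2*2+1,7) = (5,7)
row: 15 vs 5

buggy=15 correct=5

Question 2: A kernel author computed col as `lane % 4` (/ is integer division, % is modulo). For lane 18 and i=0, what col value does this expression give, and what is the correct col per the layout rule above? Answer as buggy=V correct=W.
buggy=2 correct=4

`lane % 4`[18,0]→2
L=18→G=18>>2=4, T=18&3=2
[0]→row 2·2+0=4  col G=4
col: 2 vs 4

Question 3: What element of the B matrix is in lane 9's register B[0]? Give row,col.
lane 9→9/4=2, 9 mod 4=1
i=0  r:2·1+0→2  c:2

2,2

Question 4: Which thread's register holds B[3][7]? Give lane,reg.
c=7→G=7  r=3→T=1,p=1
L=7*4+1=29  i=1=1

29,1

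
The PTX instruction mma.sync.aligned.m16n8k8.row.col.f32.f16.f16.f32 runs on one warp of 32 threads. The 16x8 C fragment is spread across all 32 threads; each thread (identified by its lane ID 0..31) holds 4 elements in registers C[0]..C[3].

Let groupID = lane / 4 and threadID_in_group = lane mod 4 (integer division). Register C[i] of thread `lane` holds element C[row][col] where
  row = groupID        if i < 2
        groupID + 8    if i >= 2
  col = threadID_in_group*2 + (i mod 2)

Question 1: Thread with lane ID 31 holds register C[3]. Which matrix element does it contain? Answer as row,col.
31: gid=7,tid=3
[3] (7+8,3*2+1) = (15,7)

15,7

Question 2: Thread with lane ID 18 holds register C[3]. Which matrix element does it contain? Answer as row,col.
18: G=4,T=2
[3] (4+8,2*2+1) = (12,5)

12,5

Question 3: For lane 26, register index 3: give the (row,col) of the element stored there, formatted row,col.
lane 26->26/4=6, 26 mod 4=2
i=3  r:6+8->14  c:2·2+1->5

14,5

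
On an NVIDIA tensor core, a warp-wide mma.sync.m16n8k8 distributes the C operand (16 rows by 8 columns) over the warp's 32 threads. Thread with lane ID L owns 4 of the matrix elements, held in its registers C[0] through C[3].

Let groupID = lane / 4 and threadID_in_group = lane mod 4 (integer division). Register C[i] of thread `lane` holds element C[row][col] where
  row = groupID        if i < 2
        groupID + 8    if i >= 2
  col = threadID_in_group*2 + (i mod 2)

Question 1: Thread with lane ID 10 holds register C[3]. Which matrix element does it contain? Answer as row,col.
lane 10: gr=2 (10/4), th=2 (10%4)
i=3: r=2+8=10, c=2*2+1=5

10,5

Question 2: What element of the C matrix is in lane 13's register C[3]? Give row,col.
lane 13: g=3 (13/4), t=1 (13%4)
i=3: r=3+8=11, c=1*2+1=3

11,3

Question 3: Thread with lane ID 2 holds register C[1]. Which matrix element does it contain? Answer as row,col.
0,5

L=2⇒gr=2>>2=0, th=2&3=2
[1]⇒row 0+0=0  col 2·2+1=5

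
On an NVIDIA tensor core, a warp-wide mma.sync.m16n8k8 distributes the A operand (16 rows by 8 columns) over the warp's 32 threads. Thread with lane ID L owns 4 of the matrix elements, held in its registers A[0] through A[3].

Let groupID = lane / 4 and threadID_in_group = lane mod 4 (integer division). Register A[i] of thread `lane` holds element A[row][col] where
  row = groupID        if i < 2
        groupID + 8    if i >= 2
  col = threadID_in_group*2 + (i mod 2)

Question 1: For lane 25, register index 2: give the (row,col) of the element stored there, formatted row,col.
25: gid=6,tid=1
[2] (6+8,1*2+0) = (14,2)

14,2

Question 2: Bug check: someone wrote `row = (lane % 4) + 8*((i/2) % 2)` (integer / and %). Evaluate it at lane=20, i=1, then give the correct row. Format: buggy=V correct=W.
`(lane % 4) + 8*((i/2) % 2)`[20,1]->0
lane 20: g=5 (20/4), t=0 (20%4)
i=1: r=5+0=5, c=0*2+1=1
row: 0 vs 5

buggy=0 correct=5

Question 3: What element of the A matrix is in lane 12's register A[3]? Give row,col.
11,1

12: grp=3,tig=0
[3] (3+8,0*2+1) = (11,1)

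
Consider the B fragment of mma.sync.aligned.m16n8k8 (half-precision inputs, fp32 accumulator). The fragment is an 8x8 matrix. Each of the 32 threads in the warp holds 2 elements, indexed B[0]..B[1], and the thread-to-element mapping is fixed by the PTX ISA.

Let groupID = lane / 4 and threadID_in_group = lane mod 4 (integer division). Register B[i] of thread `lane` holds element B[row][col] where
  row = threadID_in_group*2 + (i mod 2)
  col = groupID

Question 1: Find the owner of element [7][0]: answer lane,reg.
c=0⇒gr=0  r=7⇒th=3,odd=1
L=0*4+3=3  i=1=1

3,1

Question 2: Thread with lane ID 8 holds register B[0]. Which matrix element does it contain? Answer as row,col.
0,2

8: grp=2,tig=0
[0] (0*2+0,2) = (0,2)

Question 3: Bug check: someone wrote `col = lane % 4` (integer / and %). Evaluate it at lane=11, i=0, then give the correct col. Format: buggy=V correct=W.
`lane % 4`[11,0]->3
L=11->gid=11>>2=2, tid=11&3=3
[0]->row 3·2+0=6  col gid=2
col: 3 vs 2

buggy=3 correct=2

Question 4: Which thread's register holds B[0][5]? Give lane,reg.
c=5->g=5  r=0->t=0,b0=0
L=5*4+0=20  i=0=0

20,0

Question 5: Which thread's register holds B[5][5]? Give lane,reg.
22,1

c=5⇒gr=5  r=5⇒th=2,odd=1
L=5*4+2=22  i=1=1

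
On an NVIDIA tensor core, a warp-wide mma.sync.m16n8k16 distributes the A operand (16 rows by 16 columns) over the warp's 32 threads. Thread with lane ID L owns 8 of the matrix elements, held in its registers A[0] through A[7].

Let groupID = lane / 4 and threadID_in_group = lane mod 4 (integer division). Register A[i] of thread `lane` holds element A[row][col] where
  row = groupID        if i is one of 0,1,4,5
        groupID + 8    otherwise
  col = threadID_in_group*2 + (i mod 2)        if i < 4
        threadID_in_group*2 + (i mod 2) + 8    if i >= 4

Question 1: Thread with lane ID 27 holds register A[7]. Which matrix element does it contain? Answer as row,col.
L=27=>grp=27>>2=6, tig=27&3=3
[7]=>row 6+8=14  col 3·2+1+8=15

14,15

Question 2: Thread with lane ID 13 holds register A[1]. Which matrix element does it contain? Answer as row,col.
lane 13->13/4=3, 13 mod 4=1
i=1  r:3+0->3  c:2·1+1+0->3

3,3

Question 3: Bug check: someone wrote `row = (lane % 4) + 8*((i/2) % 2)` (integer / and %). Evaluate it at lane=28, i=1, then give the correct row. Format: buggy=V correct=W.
buggy=0 correct=7

`(lane % 4) + 8*((i/2) % 2)`[28,1]->0
lane 28: g=7 (28/4), t=0 (28%4)
i=1: r=7+0=7, c=0*2+1+0=1
row: 0 vs 7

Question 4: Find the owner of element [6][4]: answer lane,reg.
r=6→G=6,rhi=0  c=4→chi=0,T=2,p=0
L=6*4+2=26  i=0*4+0*2+0=0

26,0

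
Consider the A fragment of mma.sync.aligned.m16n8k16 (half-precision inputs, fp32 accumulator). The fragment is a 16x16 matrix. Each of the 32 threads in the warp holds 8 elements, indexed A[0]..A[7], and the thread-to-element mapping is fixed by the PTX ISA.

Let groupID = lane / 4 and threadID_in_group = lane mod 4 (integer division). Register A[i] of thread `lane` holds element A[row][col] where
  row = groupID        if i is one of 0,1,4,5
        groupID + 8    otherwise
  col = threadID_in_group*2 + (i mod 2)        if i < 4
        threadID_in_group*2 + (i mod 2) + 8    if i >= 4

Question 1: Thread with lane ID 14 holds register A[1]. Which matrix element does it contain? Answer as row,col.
lane 14: g=3 (14/4), t=2 (14%4)
i=1: r=3+0=3, c=2*2+1+0=5

3,5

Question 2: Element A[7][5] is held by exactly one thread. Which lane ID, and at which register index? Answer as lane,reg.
30,1

r=7⇒gr=7,Rb=0  c=5⇒Cb=0,th=2,odd=1
L=7*4+2=30  i=0*4+0*2+1=1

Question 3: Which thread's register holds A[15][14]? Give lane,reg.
r=15->g=7,rb=1  c=14->cb=1,t=3,b0=0
L=7*4+3=31  i=1*4+1*2+0=6

31,6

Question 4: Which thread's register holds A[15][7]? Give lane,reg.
r=15->g=7,rb=1  c=7->cb=0,t=3,b0=1
L=7*4+3=31  i=0*4+1*2+1=3

31,3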